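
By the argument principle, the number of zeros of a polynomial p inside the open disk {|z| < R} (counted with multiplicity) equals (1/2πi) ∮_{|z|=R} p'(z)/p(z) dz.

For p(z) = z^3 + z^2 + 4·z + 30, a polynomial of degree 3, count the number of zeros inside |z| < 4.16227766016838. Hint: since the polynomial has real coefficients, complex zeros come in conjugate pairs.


The zeros of p are: (1 + 3i), (1 - 3i), -3.
Their magnitudes are: 3.162, 3.162, 3.
Zeros with |z| < R = 4.16227766016838: (1 + 3i), (1 - 3i), -3.
Count = 3.
By the argument principle, (1/2πi) ∮_{|z|=R} p'(z)/p(z) dz equals exactly this count.

Number of zeros inside |z| < 4.16227766016838: 3.


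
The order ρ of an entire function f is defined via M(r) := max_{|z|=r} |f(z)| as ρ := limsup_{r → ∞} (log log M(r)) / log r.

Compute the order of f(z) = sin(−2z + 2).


sin(w) is a linear combination of e^{iw} and e^{−iw} (or e^w, e^{−w} in the hyperbolic case), so |sin(w)| ≤ e^{|w|}. With w = −2z + 2, |w| ≤ 2|z| + 2 = 2r + 2 on |z| = r, giving M(r) ≤ e^{2r + 2}, so ρ ≤ 1. On a suitable ray (z = it for sin/cos; z = t for sinh/cosh, t real → ∞), |sin(−2z + 2)| grows like e^{2|t|}/2, so ρ ≥ 1. Hence ρ = 1.
Therefore ρ = 1.

Order ρ = 1.


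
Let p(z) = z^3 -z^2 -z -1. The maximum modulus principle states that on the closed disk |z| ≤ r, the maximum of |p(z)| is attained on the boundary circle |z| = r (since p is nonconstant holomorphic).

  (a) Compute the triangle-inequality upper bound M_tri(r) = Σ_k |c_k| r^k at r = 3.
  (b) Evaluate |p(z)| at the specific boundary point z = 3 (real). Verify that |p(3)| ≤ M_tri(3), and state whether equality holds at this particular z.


Coefficients: c_0 = -1, c_1 = -1, c_2 = -1, c_3 = 1. Radius r = 3.
Part (a). Triangle bound: M_tri(r) = Σ_k |c_k| r^k
  = |-1|·3^0 + |-1|·3^1 + |-1|·3^2 + |1|·3^3
  = 1 + 3 + 9 + 27 = 40.
This bounds M(r) := max_{|z|=r} |p(z)| from above; equality holds iff all terms c_k z^k can be made to align in phase at a single z on |z|=r.
Part (b). At z = 3 (real, on the circle |z| = r):
  p(3) = (-1)·3^0 + (-1)·3^1 + (-1)·3^2 + (1)·3^3 = 14.
  |p(3)| = 14.
Check: |p(3)| = 14 ≤ 40 = M_tri(3). ✓ Equality does not hold at z = 3 (the coefficients have mixed signs, so the terms do not all align in phase there).

M_tri(3) = 40; |p(3)| = 14; equality at z=3: no.


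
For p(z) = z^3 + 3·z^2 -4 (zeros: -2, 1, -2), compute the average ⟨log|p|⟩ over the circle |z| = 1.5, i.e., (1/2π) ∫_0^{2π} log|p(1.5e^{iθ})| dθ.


Zeros: -2, -2, 1; r = 1.5.
Inside |z| < r: 1. Outside (|z| ≥ r): -2, -2.
p(0) = -4, so log|p(0)| = log(4) = 1.3863.
Apply Jensen: I(r) = log|p(0)| + Σ_k log(r/|z_k|), summed over zeros inside |z| < r.
  log(r/|z_k|) for z_k = 1: log(1.5/1) = 0.4055
  Outside zeros (-2, -2) contribute nothing to the Jensen sum.
Sum over inside zeros: 0.4055.
I(r) = log|p(0)| + (inside sum) = 1.3863 + 0.4055 = 1.7918.
Note: since some zeros are outside |z| ≤ r, the simplified n·log(r) form does NOT apply — only the inside zeros contribute.

I(r) ≈ 1.7918.


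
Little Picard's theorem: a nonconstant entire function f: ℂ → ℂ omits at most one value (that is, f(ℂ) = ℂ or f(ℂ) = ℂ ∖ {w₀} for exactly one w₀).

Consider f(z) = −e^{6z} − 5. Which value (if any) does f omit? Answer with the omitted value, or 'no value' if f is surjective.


Little Picard bounds the complement of f(ℂ) to at most one point.
e^{6z} is never zero on ℂ, so -1·e^{6z} takes every value in ℂ ∖ {0}. Adding -5 shifts the range to ℂ ∖ {-5}. Thus f omits exactly the value -5.

Omitted value: -5.


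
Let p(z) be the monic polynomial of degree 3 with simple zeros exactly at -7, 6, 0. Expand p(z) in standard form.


The polynomial is p(z) = ∏_{α ∈ S} (z − α), where S = {-7, 6, 0}.
Expanding the product yields: p(z) = z^3 + z^2 -42·z.
The resulting polynomial has degree 3 and real coefficients as required.

p(z) = z^3 + z^2 -42·z.


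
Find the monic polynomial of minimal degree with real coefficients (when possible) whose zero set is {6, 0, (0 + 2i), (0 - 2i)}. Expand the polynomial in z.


The polynomial is p(z) = ∏_{α ∈ S} (z − α), where S = {6, 0, (0 + 2i), (0 - 2i)}.
Expanding the product yields: p(z) = z^4 -6·z^3 + 4·z^2 -24·z.
Note conjugate pairs combine to real quadratics: (z − (0+2i))(z − (0−2i)) = z² + 4.
The resulting polynomial has degree 4 and real coefficients as required.

p(z) = z^4 -6·z^3 + 4·z^2 -24·z.


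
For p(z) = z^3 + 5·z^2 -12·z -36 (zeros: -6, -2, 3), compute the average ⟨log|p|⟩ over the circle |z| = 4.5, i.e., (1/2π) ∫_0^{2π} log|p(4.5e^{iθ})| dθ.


Zeros: -6, -2, 3; r = 4.5.
Inside |z| < r: -2, 3. Outside (|z| ≥ r): -6.
p(0) = -36, so log|p(0)| = log(36) = 3.5835.
Apply Jensen: I(r) = log|p(0)| + Σ_k log(r/|z_k|), summed over zeros inside |z| < r.
  log(r/|z_k|) for z_k = -2: log(4.5/2) = 0.8109
  log(r/|z_k|) for z_k = 3: log(4.5/3) = 0.4055
  Outside zeros (-6) contribute nothing to the Jensen sum.
Sum over inside zeros: 1.2164.
I(r) = log|p(0)| + (inside sum) = 3.5835 + 1.2164 = 4.7999.
Note: since some zeros are outside |z| ≤ r, the simplified n·log(r) form does NOT apply — only the inside zeros contribute.

I(r) ≈ 4.7999.


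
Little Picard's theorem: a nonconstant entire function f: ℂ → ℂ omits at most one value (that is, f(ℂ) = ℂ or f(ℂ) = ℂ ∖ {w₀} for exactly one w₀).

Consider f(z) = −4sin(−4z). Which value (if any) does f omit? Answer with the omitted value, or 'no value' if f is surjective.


Little Picard bounds the complement of f(ℂ) to at most one point.
sin is entire and surjective onto ℂ: for every w ∈ ℂ, sin(ζ) = w has a solution ζ ∈ ℂ (e.g., via the complex inverse arcsin). With ζ = −4z this gives z = ζ/(-4). Then -4·sin(−4z) takes every value in -4·ℂ = ℂ, and adding 0 is a bijection of ℂ. So f is surjective and omits no value. (Note: only on the real line is sin bounded by [−1, 1].)

Omitted value: no value.


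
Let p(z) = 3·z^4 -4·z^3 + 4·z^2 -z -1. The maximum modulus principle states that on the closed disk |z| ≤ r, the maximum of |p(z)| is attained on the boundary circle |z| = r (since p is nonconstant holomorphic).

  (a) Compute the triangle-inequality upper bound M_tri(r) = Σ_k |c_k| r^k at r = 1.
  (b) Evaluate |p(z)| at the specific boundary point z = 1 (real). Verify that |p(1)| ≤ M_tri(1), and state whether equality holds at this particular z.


Coefficients: c_0 = -1, c_1 = -1, c_2 = 4, c_3 = -4, c_4 = 3. Radius r = 1.
Part (a). Triangle bound: M_tri(r) = Σ_k |c_k| r^k
  = |-1|·1^0 + |-1|·1^1 + |4|·1^2 + |-4|·1^3 + |3|·1^4
  = 1 + 1 + 4 + 4 + 3 = 13.
This bounds M(r) := max_{|z|=r} |p(z)| from above; equality holds iff all terms c_k z^k can be made to align in phase at a single z on |z|=r.
Part (b). At z = 1 (real, on the circle |z| = r):
  p(1) = (-1)·1^0 + (-1)·1^1 + (4)·1^2 + (-4)·1^3 + (3)·1^4 = 1.
  |p(1)| = 1.
Check: |p(1)| = 1 ≤ 13 = M_tri(1). ✓ Equality does not hold at z = 1 (the coefficients have mixed signs, so the terms do not all align in phase there).

M_tri(1) = 13; |p(1)| = 1; equality at z=1: no.


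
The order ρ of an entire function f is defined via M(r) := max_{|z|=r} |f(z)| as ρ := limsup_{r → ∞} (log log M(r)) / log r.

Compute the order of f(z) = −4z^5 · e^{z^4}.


M(r) = max_{|z|=r} |-4|·|z|^5·|e^{z^4}| = 4·r^5 · e^{1r^4} (the factors attain their maxima compatibly on |z|=r). Then log M(r) = log 4 + 5·log r + 1r^4, dominated by the last term, so log log M(r) ~ 4·log r. The polynomial factor -4z^5 contributes only a log r term and does not affect the order. ρ = 4.
Therefore ρ = 4.

Order ρ = 4.


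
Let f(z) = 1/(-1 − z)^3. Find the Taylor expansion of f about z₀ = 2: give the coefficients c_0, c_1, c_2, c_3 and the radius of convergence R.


Let w = z − z₀, so z = z₀ + w.
Then -1 − z = -1 − (z₀ + w) = (-1 − z₀) − w = -3 − w.
f(z) = 1/(-3 − w)^3 = (1/(-3)^3) · (1 − w/(-3))^{−3}.
By the binomial series (1−u)^{−3} = Σ_{n≥0} C(n+2, 2) u^n for |u|<1, with u = w/(-3):
  c_n = C(n+2, 2) / (-3)^(n+3).
  c_0 = 1/(-3)^3 = -1/27.
  c_1 = 3/(-3)^4 = 1/27.
  c_2 = 6/(-3)^5 = -2/81.
  c_3 = 10/(-3)^6 = 10/729.
The series is valid for |w/d| < 1, i.e. |z − z₀| < |d|.
Radius of convergence: R = |-1 − z₀| = |-3| = 3 (distance from z₀ to the singularity z = -1).

c_0 = -1/27, c_1 = 1/27, c_2 = -2/81, c_3 = 10/729; R = 3.


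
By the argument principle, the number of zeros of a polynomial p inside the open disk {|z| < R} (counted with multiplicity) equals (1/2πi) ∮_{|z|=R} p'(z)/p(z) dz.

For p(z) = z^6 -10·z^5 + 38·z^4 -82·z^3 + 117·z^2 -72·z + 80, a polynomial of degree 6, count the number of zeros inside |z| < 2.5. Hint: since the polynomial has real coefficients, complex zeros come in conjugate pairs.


The zeros of p are: 4, (0 + 1i), (0 - 1i), (1 + 2i), (1 - 2i), 4.
Their magnitudes are: 4, 1, 1, 2.236, 2.236, 4.
Zeros with |z| < R = 2.5: (0 + 1i), (0 - 1i), (1 + 2i), (1 - 2i).
Count = 4.
By the argument principle, (1/2πi) ∮_{|z|=R} p'(z)/p(z) dz equals exactly this count.

Number of zeros inside |z| < 2.5: 4.


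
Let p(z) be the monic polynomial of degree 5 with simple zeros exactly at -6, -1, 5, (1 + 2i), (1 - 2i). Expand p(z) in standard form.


The polynomial is p(z) = ∏_{α ∈ S} (z − α), where S = {-6, -1, 5, (1 + 2i), (1 - 2i)}.
Expanding the product yields: p(z) = z^5 -28·z^3 + 38·z^2 -85·z -150.
Note conjugate pairs combine to real quadratics: (z − (1+2i))(z − (1−2i)) = z² − 2z + 5.
The resulting polynomial has degree 5 and real coefficients as required.

p(z) = z^5 -28·z^3 + 38·z^2 -85·z -150.


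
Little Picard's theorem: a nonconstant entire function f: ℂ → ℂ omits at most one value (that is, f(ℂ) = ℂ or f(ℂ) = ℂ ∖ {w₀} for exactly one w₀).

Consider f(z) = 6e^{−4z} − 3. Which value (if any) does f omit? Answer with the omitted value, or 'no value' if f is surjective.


Little Picard bounds the complement of f(ℂ) to at most one point.
e^{−4z} is never zero on ℂ, so 6·e^{−4z} takes every value in ℂ ∖ {0}. Adding -3 shifts the range to ℂ ∖ {-3}. Thus f omits exactly the value -3.

Omitted value: -3.


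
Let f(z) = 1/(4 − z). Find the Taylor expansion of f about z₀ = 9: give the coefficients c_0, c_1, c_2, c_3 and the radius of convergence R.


Let w = z − z₀, so z = z₀ + w.
Then 4 − z = 4 − (z₀ + w) = (4 − z₀) − w = -5 − w.
f(z) = 1/(-5 − w) = (1/(-5)) · 1/(1 − w/(-5)) = Σ_{n≥0} w^n / (-5)^(n+1).
So c_n = 1/(-5)^(n+1):
  c_0 = 1/(-5)^1 = -1/5.
  c_1 = 1/(-5)^2 = 1/25.
  c_2 = 1/(-5)^3 = -1/125.
  c_3 = 1/(-5)^4 = 1/625.
The series is valid for |w/d| < 1, i.e. |z − z₀| < |d|.
Radius of convergence: R = |4 − z₀| = |-5| = 5 (distance from z₀ to the singularity z = 4).

c_0 = -1/5, c_1 = 1/25, c_2 = -1/125, c_3 = 1/625; R = 5.


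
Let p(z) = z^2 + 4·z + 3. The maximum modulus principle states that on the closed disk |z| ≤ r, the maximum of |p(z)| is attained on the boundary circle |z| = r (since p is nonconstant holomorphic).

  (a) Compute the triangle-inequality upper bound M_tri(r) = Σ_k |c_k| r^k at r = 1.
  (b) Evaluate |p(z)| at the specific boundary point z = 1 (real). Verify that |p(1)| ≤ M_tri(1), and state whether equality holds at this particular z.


Coefficients: c_0 = 3, c_1 = 4, c_2 = 1. Radius r = 1.
Part (a). Triangle bound: M_tri(r) = Σ_k |c_k| r^k
  = |3|·1^0 + |4|·1^1 + |1|·1^2
  = 3 + 4 + 1 = 8.
This bounds M(r) := max_{|z|=r} |p(z)| from above; equality holds iff all terms c_k z^k can be made to align in phase at a single z on |z|=r.
Part (b). At z = 1 (real, on the circle |z| = r):
  p(1) = (3)·1^0 + (4)·1^1 + (1)·1^2 = 8.
  |p(1)| = 8.
Since all nonzero coefficients share the same sign, |p(1)| = 8 = M_tri(1); the triangle bound is attained at z = 1, so in fact M(r) = 8.

M_tri(1) = 8; |p(1)| = 8; equality at z=1: yes.


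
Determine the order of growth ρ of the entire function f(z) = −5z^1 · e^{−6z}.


M(r) = max_{|z|=r} |-5|·|z|^1·|e^{−6z}| = 5·r^1 · e^{6r^1} (the factors attain their maxima compatibly on |z|=r). Then log M(r) = log 5 + 1·log r + 6r^1, dominated by the last term, so log log M(r) ~ 1·log r. The polynomial factor -5z^1 contributes only a log r term and does not affect the order. ρ = 1.
Therefore ρ = 1.

Order ρ = 1.


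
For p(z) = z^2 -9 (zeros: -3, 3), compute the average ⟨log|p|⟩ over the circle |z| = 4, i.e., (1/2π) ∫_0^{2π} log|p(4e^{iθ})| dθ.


Zeros: -3, 3; r = 4.
Inside |z| < r: -3, 3. Outside (|z| ≥ r): ∅.
p(0) = -9, so log|p(0)| = log(9) = 2.1972.
Apply Jensen: I(r) = log|p(0)| + Σ_k log(r/|z_k|), summed over zeros inside |z| < r.
  log(r/|z_k|) for z_k = -3: log(4/3) = 0.2877
  log(r/|z_k|) for z_k = 3: log(4/3) = 0.2877
Sum over inside zeros: 0.5754.
I(r) = log|p(0)| + (inside sum) = 2.1972 + 0.5754 = 2.7726.
Closed form (all zeros inside, monic): I(r) = n·log(r) = 2·log(4) = 2.7726. ✓

I(r) ≈ 2.7726.


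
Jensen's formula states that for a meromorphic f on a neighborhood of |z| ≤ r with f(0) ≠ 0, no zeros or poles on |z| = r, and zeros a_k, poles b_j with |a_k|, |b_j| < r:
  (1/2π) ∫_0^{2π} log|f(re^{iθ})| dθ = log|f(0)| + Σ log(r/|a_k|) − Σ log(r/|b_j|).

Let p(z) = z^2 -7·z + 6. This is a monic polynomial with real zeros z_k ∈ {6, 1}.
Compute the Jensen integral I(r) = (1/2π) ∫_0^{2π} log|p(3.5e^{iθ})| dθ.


Zeros: 1, 6; r = 3.5.
Inside |z| < r: 1. Outside (|z| ≥ r): 6.
p(0) = 6, so log|p(0)| = log(6) = 1.7918.
Apply Jensen: I(r) = log|p(0)| + Σ_k log(r/|z_k|), summed over zeros inside |z| < r.
  log(r/|z_k|) for z_k = 1: log(3.5/1) = 1.2528
  Outside zeros (6) contribute nothing to the Jensen sum.
Sum over inside zeros: 1.2528.
I(r) = log|p(0)| + (inside sum) = 1.7918 + 1.2528 = 3.0445.
Note: since some zeros are outside |z| ≤ r, the simplified n·log(r) form does NOT apply — only the inside zeros contribute.

I(r) ≈ 3.0445.


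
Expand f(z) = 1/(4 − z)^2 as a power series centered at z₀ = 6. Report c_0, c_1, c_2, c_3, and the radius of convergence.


Let w = z − z₀, so z = z₀ + w.
Then 4 − z = 4 − (z₀ + w) = (4 − z₀) − w = -2 − w.
f(z) = 1/(-2 − w)^2 = (1/(-2)^2) · (1 − w/(-2))^{−2}.
By the binomial series (1−u)^{−2} = Σ_{n≥0} C(n+1, 1) u^n for |u|<1, with u = w/(-2):
  c_n = C(n+1, 1) / (-2)^(n+2).
  c_0 = 1/(-2)^2 = 1/4.
  c_1 = 2/(-2)^3 = -1/4.
  c_2 = 3/(-2)^4 = 3/16.
  c_3 = 4/(-2)^5 = -1/8.
The series is valid for |w/d| < 1, i.e. |z − z₀| < |d|.
Radius of convergence: R = |4 − z₀| = |-2| = 2 (distance from z₀ to the singularity z = 4).

c_0 = 1/4, c_1 = -1/4, c_2 = 3/16, c_3 = -1/8; R = 2.


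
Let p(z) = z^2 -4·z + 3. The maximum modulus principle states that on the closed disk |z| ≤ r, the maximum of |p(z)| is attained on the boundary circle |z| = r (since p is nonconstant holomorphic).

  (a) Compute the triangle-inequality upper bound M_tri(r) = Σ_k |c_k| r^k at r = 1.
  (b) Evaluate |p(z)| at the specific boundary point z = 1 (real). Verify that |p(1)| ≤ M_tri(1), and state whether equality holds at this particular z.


Coefficients: c_0 = 3, c_1 = -4, c_2 = 1. Radius r = 1.
Part (a). Triangle bound: M_tri(r) = Σ_k |c_k| r^k
  = |3|·1^0 + |-4|·1^1 + |1|·1^2
  = 3 + 4 + 1 = 8.
This bounds M(r) := max_{|z|=r} |p(z)| from above; equality holds iff all terms c_k z^k can be made to align in phase at a single z on |z|=r.
Part (b). At z = 1 (real, on the circle |z| = r):
  p(1) = (3)·1^0 + (-4)·1^1 + (1)·1^2 = 0.
  |p(1)| = 0.
Check: |p(1)| = 0 ≤ 8 = M_tri(1). ✓ Equality does not hold at z = 1 (the coefficients have mixed signs, so the terms do not all align in phase there).

M_tri(1) = 8; |p(1)| = 0; equality at z=1: no.


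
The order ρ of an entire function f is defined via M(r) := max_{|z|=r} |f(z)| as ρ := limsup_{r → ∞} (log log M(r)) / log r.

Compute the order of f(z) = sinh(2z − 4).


sinh(w) is a linear combination of e^{iw} and e^{−iw} (or e^w, e^{−w} in the hyperbolic case), so |sinh(w)| ≤ e^{|w|}. With w = 2z − 4, |w| ≤ 2|z| + 4 = 2r + 4 on |z| = r, giving M(r) ≤ e^{2r + 4}, so ρ ≤ 1. On a suitable ray (z = it for sin/cos; z = t for sinh/cosh, t real → ∞), |sinh(2z − 4)| grows like e^{2|t|}/2, so ρ ≥ 1. Hence ρ = 1.
Therefore ρ = 1.

Order ρ = 1.


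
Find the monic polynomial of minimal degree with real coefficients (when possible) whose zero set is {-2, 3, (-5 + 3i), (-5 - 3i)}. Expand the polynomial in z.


The polynomial is p(z) = ∏_{α ∈ S} (z − α), where S = {-2, 3, (-5 + 3i), (-5 - 3i)}.
Expanding the product yields: p(z) = z^4 + 9·z^3 + 18·z^2 -94·z -204.
Note conjugate pairs combine to real quadratics: (z − (-5+3i))(z − (-5−3i)) = z² + 10z + 34.
The resulting polynomial has degree 4 and real coefficients as required.

p(z) = z^4 + 9·z^3 + 18·z^2 -94·z -204.


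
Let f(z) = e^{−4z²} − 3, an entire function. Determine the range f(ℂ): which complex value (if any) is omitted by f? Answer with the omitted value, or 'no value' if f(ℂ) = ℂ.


Little Picard bounds the complement of f(ℂ) to at most one point.
The exponent g(z) = −4z² is a nonconstant polynomial, hence surjective onto ℂ. So e^{g(z)} takes every value in {e^w : w ∈ ℂ} = ℂ ∖ {0}. Adding -3 shifts the range to ℂ ∖ {-3}. f omits exactly -3.

Omitted value: -3.


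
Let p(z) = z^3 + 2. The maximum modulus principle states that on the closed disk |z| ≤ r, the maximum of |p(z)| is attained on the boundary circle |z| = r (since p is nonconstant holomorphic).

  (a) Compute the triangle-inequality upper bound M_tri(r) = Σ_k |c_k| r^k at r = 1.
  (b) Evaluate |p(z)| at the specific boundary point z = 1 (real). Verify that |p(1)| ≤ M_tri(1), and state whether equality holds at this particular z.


Coefficients: c_0 = 2, c_1 = 0, c_2 = 0, c_3 = 1. Radius r = 1.
Part (a). Triangle bound: M_tri(r) = Σ_k |c_k| r^k
  = |2|·1^0 + |0|·1^1 + |0|·1^2 + |1|·1^3
  = 2 + 0 + 0 + 1 = 3.
This bounds M(r) := max_{|z|=r} |p(z)| from above; equality holds iff all terms c_k z^k can be made to align in phase at a single z on |z|=r.
Part (b). At z = 1 (real, on the circle |z| = r):
  p(1) = (2)·1^0 + (0)·1^1 + (0)·1^2 + (1)·1^3 = 3.
  |p(1)| = 3.
Since all nonzero coefficients share the same sign, |p(1)| = 3 = M_tri(1); the triangle bound is attained at z = 1, so in fact M(r) = 3.

M_tri(1) = 3; |p(1)| = 3; equality at z=1: yes.


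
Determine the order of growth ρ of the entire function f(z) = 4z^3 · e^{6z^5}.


M(r) = max_{|z|=r} |4|·|z|^3·|e^{6z^5}| = 4·r^3 · e^{6r^5} (the factors attain their maxima compatibly on |z|=r). Then log M(r) = log 4 + 3·log r + 6r^5, dominated by the last term, so log log M(r) ~ 5·log r. The polynomial factor 4z^3 contributes only a log r term and does not affect the order. ρ = 5.
Therefore ρ = 5.

Order ρ = 5.


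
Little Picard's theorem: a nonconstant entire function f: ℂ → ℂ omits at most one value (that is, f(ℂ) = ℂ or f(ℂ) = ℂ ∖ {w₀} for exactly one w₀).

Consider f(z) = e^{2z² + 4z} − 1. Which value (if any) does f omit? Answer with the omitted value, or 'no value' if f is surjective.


Little Picard bounds the complement of f(ℂ) to at most one point.
The exponent g(z) = 2z² + 4z is a nonconstant polynomial, hence surjective onto ℂ. So e^{g(z)} takes every value in {e^w : w ∈ ℂ} = ℂ ∖ {0}. Adding -1 shifts the range to ℂ ∖ {-1}. f omits exactly -1.

Omitted value: -1.


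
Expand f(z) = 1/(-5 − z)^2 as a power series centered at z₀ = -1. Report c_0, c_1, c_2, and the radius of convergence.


Let w = z − z₀, so z = z₀ + w.
Then -5 − z = -5 − (z₀ + w) = (-5 − z₀) − w = -4 − w.
f(z) = 1/(-4 − w)^2 = (1/(-4)^2) · (1 − w/(-4))^{−2}.
By the binomial series (1−u)^{−2} = Σ_{n≥0} C(n+1, 1) u^n for |u|<1, with u = w/(-4):
  c_n = C(n+1, 1) / (-4)^(n+2).
  c_0 = 1/(-4)^2 = 1/16.
  c_1 = 2/(-4)^3 = -1/32.
  c_2 = 3/(-4)^4 = 3/256.
The series is valid for |w/d| < 1, i.e. |z − z₀| < |d|.
Radius of convergence: R = |-5 − z₀| = |-4| = 4 (distance from z₀ to the singularity z = -5).

c_0 = 1/16, c_1 = -1/32, c_2 = 3/256; R = 4.


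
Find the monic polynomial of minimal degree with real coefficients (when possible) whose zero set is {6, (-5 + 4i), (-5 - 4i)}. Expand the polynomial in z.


The polynomial is p(z) = ∏_{α ∈ S} (z − α), where S = {6, (-5 + 4i), (-5 - 4i)}.
Expanding the product yields: p(z) = z^3 + 4·z^2 -19·z -246.
Note conjugate pairs combine to real quadratics: (z − (-5+4i))(z − (-5−4i)) = z² + 10z + 41.
The resulting polynomial has degree 3 and real coefficients as required.

p(z) = z^3 + 4·z^2 -19·z -246.


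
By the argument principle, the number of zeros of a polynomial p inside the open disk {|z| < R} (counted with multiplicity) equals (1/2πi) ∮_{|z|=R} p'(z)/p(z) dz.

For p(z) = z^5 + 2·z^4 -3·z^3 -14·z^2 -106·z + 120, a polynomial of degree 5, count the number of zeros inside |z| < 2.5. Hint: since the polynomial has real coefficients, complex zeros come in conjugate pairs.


The zeros of p are: 1, (-1 + 3i), (-1 - 3i), 3, -4.
Their magnitudes are: 1, 3.162, 3.162, 3, 4.
Zeros with |z| < R = 2.5: 1.
Count = 1.
By the argument principle, (1/2πi) ∮_{|z|=R} p'(z)/p(z) dz equals exactly this count.

Number of zeros inside |z| < 2.5: 1.


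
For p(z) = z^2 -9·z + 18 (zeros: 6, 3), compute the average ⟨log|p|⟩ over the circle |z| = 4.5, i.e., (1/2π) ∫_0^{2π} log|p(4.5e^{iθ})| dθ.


Zeros: 3, 6; r = 4.5.
Inside |z| < r: 3. Outside (|z| ≥ r): 6.
p(0) = 18, so log|p(0)| = log(18) = 2.8904.
Apply Jensen: I(r) = log|p(0)| + Σ_k log(r/|z_k|), summed over zeros inside |z| < r.
  log(r/|z_k|) for z_k = 3: log(4.5/3) = 0.4055
  Outside zeros (6) contribute nothing to the Jensen sum.
Sum over inside zeros: 0.4055.
I(r) = log|p(0)| + (inside sum) = 2.8904 + 0.4055 = 3.2958.
Note: since some zeros are outside |z| ≤ r, the simplified n·log(r) form does NOT apply — only the inside zeros contribute.

I(r) ≈ 3.2958.


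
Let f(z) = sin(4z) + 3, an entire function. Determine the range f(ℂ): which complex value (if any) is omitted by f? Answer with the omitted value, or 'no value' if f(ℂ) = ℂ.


Little Picard bounds the complement of f(ℂ) to at most one point.
sin is entire and surjective onto ℂ: for every w ∈ ℂ, sin(ζ) = w has a solution ζ ∈ ℂ (e.g., via the complex inverse arcsin). With ζ = 4z this gives z = ζ/(4). Then 1·sin(4z) takes every value in 1·ℂ = ℂ, and adding 3 is a bijection of ℂ. So f is surjective and omits no value. (Note: only on the real line is sin bounded by [−1, 1].)

Omitted value: no value.


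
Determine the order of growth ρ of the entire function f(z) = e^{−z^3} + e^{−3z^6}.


Each summand is entire of order 3 and 6 respectively (as in the single-exponential case). The order of a sum is at most the max of the orders, so ρ ≤ 6. For the lower bound: on |z|=r choose arg z so that -3z^6 is real positive; then |e^{-3z^6}| = e^{3r^6} while |e^{-1z^3}| ≤ e^{1r^3} = o(e^{3r^6}). So |f| ≥ e^{3r^6}(1 − o(1)) and ρ ≥ 6. Hence ρ = max(3, 6) = 6.
Therefore ρ = 6.

Order ρ = 6.


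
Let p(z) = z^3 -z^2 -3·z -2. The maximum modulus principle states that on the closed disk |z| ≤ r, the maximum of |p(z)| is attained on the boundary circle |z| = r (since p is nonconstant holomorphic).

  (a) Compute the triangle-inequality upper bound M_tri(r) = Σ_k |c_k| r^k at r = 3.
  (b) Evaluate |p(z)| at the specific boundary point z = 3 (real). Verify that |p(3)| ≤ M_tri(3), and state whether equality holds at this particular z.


Coefficients: c_0 = -2, c_1 = -3, c_2 = -1, c_3 = 1. Radius r = 3.
Part (a). Triangle bound: M_tri(r) = Σ_k |c_k| r^k
  = |-2|·3^0 + |-3|·3^1 + |-1|·3^2 + |1|·3^3
  = 2 + 9 + 9 + 27 = 47.
This bounds M(r) := max_{|z|=r} |p(z)| from above; equality holds iff all terms c_k z^k can be made to align in phase at a single z on |z|=r.
Part (b). At z = 3 (real, on the circle |z| = r):
  p(3) = (-2)·3^0 + (-3)·3^1 + (-1)·3^2 + (1)·3^3 = 7.
  |p(3)| = 7.
Check: |p(3)| = 7 ≤ 47 = M_tri(3). ✓ Equality does not hold at z = 3 (the coefficients have mixed signs, so the terms do not all align in phase there).

M_tri(3) = 47; |p(3)| = 7; equality at z=3: no.


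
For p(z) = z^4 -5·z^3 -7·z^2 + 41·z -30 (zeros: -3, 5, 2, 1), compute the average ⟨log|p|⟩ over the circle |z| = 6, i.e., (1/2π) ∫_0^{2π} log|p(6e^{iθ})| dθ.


Zeros: -3, 1, 2, 5; r = 6.
Inside |z| < r: -3, 1, 2, 5. Outside (|z| ≥ r): ∅.
p(0) = -30, so log|p(0)| = log(30) = 3.4012.
Apply Jensen: I(r) = log|p(0)| + Σ_k log(r/|z_k|), summed over zeros inside |z| < r.
  log(r/|z_k|) for z_k = -3: log(6/3) = 0.6931
  log(r/|z_k|) for z_k = 5: log(6/5) = 0.1823
  log(r/|z_k|) for z_k = 2: log(6/2) = 1.0986
  log(r/|z_k|) for z_k = 1: log(6/1) = 1.7918
Sum over inside zeros: 3.7658.
I(r) = log|p(0)| + (inside sum) = 3.4012 + 3.7658 = 7.1670.
Closed form (all zeros inside, monic): I(r) = n·log(r) = 4·log(6) = 7.1670. ✓

I(r) ≈ 7.1670.


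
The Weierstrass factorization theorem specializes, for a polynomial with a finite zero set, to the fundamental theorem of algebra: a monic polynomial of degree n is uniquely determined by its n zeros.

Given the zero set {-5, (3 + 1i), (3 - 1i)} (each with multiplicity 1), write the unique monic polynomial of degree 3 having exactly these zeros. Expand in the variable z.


The polynomial is p(z) = ∏_{α ∈ S} (z − α), where S = {-5, (3 + 1i), (3 - 1i)}.
Expanding the product yields: p(z) = z^3 -z^2 -20·z + 50.
Note conjugate pairs combine to real quadratics: (z − (3+1i))(z − (3−1i)) = z² − 6z + 10.
The resulting polynomial has degree 3 and real coefficients as required.

p(z) = z^3 -z^2 -20·z + 50.


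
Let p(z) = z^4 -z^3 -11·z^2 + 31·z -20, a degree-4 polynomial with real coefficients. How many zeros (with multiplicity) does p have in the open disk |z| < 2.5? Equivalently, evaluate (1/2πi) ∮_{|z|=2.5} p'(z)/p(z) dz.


The zeros of p are: 1, -4, (2 + 1i), (2 - 1i).
Their magnitudes are: 1, 4, 2.236, 2.236.
Zeros with |z| < R = 2.5: 1, (2 + 1i), (2 - 1i).
Count = 3.
By the argument principle, (1/2πi) ∮_{|z|=R} p'(z)/p(z) dz equals exactly this count.

Number of zeros inside |z| < 2.5: 3.


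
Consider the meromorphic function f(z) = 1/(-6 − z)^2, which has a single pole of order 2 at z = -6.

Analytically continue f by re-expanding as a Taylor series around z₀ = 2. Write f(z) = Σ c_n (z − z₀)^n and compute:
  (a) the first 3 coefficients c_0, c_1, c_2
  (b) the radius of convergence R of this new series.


Let w = z − z₀, so z = z₀ + w.
Then -6 − z = -6 − (z₀ + w) = (-6 − z₀) − w = -8 − w.
f(z) = 1/(-8 − w)^2 = (1/(-8)^2) · (1 − w/(-8))^{−2}.
By the binomial series (1−u)^{−2} = Σ_{n≥0} C(n+1, 1) u^n for |u|<1, with u = w/(-8):
  c_n = C(n+1, 1) / (-8)^(n+2).
  c_0 = 1/(-8)^2 = 1/64.
  c_1 = 2/(-8)^3 = -1/256.
  c_2 = 3/(-8)^4 = 3/4096.
The series is valid for |w/d| < 1, i.e. |z − z₀| < |d|.
Radius of convergence: R = |-6 − z₀| = |-8| = 8 (distance from z₀ to the singularity z = -6).

c_0 = 1/64, c_1 = -1/256, c_2 = 3/4096; R = 8.


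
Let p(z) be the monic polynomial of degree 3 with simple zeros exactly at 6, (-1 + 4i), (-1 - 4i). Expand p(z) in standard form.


The polynomial is p(z) = ∏_{α ∈ S} (z − α), where S = {6, (-1 + 4i), (-1 - 4i)}.
Expanding the product yields: p(z) = z^3 -4·z^2 + 5·z -102.
Note conjugate pairs combine to real quadratics: (z − (-1+4i))(z − (-1−4i)) = z² + 2z + 17.
The resulting polynomial has degree 3 and real coefficients as required.

p(z) = z^3 -4·z^2 + 5·z -102.


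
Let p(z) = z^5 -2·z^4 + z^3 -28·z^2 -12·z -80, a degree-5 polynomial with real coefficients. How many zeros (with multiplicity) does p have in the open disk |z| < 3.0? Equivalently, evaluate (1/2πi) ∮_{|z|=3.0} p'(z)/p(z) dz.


The zeros of p are: 4, (0 + 2i), (0 - 2i), (-1 + 2i), (-1 - 2i).
Their magnitudes are: 4, 2, 2, 2.236, 2.236.
Zeros with |z| < R = 3.0: (0 + 2i), (0 - 2i), (-1 + 2i), (-1 - 2i).
Count = 4.
By the argument principle, (1/2πi) ∮_{|z|=R} p'(z)/p(z) dz equals exactly this count.

Number of zeros inside |z| < 3.0: 4.


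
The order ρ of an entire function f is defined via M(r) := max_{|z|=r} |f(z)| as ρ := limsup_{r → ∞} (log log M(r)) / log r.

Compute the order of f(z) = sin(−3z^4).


Write sin(w) = (e^{iw} ± e^{−iw})/(2 or 2i), so |sin(w)| ≤ e^{|w|}. With w = −3z^4, |w| ≤ 3r^4 + 0 on |z|=r, giving M(r) ≤ e^{3r^4 + 0} and ρ ≤ 4. For the lower bound, choose z on |z|=r with -3z^4 purely imaginary of modulus 3r^4; then |sin(−3z^4)| grows like e^{3r^4}/2, so ρ ≥ 4. Hence ρ = 4.
Therefore ρ = 4.

Order ρ = 4.


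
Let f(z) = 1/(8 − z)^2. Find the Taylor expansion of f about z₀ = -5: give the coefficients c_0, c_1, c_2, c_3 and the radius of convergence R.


Let w = z − z₀, so z = z₀ + w.
Then 8 − z = 8 − (z₀ + w) = (8 − z₀) − w = 13 − w.
f(z) = 1/(13 − w)^2 = (1/(13)^2) · (1 − w/(13))^{−2}.
By the binomial series (1−u)^{−2} = Σ_{n≥0} C(n+1, 1) u^n for |u|<1, with u = w/(13):
  c_n = C(n+1, 1) / (13)^(n+2).
  c_0 = 1/(13)^2 = 1/169.
  c_1 = 2/(13)^3 = 2/2197.
  c_2 = 3/(13)^4 = 3/28561.
  c_3 = 4/(13)^5 = 4/371293.
The series is valid for |w/d| < 1, i.e. |z − z₀| < |d|.
Radius of convergence: R = |8 − z₀| = |13| = 13 (distance from z₀ to the singularity z = 8).

c_0 = 1/169, c_1 = 2/2197, c_2 = 3/28561, c_3 = 4/371293; R = 13.


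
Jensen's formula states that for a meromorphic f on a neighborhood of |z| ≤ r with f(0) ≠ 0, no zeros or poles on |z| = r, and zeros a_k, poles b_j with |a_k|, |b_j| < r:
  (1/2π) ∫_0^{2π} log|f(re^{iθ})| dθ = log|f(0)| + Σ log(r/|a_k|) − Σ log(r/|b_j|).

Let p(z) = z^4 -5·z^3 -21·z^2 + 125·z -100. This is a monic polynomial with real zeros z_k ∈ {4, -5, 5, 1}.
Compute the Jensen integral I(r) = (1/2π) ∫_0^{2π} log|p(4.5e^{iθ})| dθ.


Zeros: -5, 1, 4, 5; r = 4.5.
Inside |z| < r: 1, 4. Outside (|z| ≥ r): -5, 5.
p(0) = -100, so log|p(0)| = log(100) = 4.6052.
Apply Jensen: I(r) = log|p(0)| + Σ_k log(r/|z_k|), summed over zeros inside |z| < r.
  log(r/|z_k|) for z_k = 4: log(4.5/4) = 0.1178
  log(r/|z_k|) for z_k = 1: log(4.5/1) = 1.5041
  Outside zeros (-5, 5) contribute nothing to the Jensen sum.
Sum over inside zeros: 1.6219.
I(r) = log|p(0)| + (inside sum) = 4.6052 + 1.6219 = 6.2270.
Note: since some zeros are outside |z| ≤ r, the simplified n·log(r) form does NOT apply — only the inside zeros contribute.

I(r) ≈ 6.2270.


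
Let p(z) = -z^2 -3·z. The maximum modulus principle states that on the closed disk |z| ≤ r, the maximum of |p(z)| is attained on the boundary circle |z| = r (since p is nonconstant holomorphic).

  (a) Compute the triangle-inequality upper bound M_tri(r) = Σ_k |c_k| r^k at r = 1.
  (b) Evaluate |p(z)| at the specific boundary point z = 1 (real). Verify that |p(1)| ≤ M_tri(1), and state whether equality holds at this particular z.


Coefficients: c_0 = 0, c_1 = -3, c_2 = -1. Radius r = 1.
Part (a). Triangle bound: M_tri(r) = Σ_k |c_k| r^k
  = |0|·1^0 + |-3|·1^1 + |-1|·1^2
  = 0 + 3 + 1 = 4.
This bounds M(r) := max_{|z|=r} |p(z)| from above; equality holds iff all terms c_k z^k can be made to align in phase at a single z on |z|=r.
Part (b). At z = 1 (real, on the circle |z| = r):
  p(1) = (0)·1^0 + (-3)·1^1 + (-1)·1^2 = -4.
  |p(1)| = 4.
Since all nonzero coefficients share the same sign, |p(1)| = 4 = M_tri(1); the triangle bound is attained at z = 1, so in fact M(r) = 4.

M_tri(1) = 4; |p(1)| = 4; equality at z=1: yes.


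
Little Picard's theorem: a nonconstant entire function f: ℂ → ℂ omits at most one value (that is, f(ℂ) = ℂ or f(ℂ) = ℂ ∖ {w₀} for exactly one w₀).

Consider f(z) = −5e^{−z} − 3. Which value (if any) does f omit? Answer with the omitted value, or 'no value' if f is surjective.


Little Picard bounds the complement of f(ℂ) to at most one point.
e^{−z} is never zero on ℂ, so -5·e^{−z} takes every value in ℂ ∖ {0}. Adding -3 shifts the range to ℂ ∖ {-3}. Thus f omits exactly the value -3.

Omitted value: -3.


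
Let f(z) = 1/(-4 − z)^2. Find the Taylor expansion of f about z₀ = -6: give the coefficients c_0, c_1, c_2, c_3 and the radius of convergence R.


Let w = z − z₀, so z = z₀ + w.
Then -4 − z = -4 − (z₀ + w) = (-4 − z₀) − w = 2 − w.
f(z) = 1/(2 − w)^2 = (1/(2)^2) · (1 − w/(2))^{−2}.
By the binomial series (1−u)^{−2} = Σ_{n≥0} C(n+1, 1) u^n for |u|<1, with u = w/(2):
  c_n = C(n+1, 1) / (2)^(n+2).
  c_0 = 1/(2)^2 = 1/4.
  c_1 = 2/(2)^3 = 1/4.
  c_2 = 3/(2)^4 = 3/16.
  c_3 = 4/(2)^5 = 1/8.
The series is valid for |w/d| < 1, i.e. |z − z₀| < |d|.
Radius of convergence: R = |-4 − z₀| = |2| = 2 (distance from z₀ to the singularity z = -4).

c_0 = 1/4, c_1 = 1/4, c_2 = 3/16, c_3 = 1/8; R = 2.


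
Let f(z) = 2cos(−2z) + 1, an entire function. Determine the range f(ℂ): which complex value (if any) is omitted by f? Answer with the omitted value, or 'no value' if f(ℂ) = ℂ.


Little Picard bounds the complement of f(ℂ) to at most one point.
cos is entire and surjective onto ℂ: for every w ∈ ℂ, cos(ζ) = w has a solution ζ ∈ ℂ (e.g., via the complex inverse arccos). With ζ = −2z this gives z = ζ/(-2). Then 2·cos(−2z) takes every value in 2·ℂ = ℂ, and adding 1 is a bijection of ℂ. So f is surjective and omits no value. (Note: only on the real line is cos bounded by [−1, 1].)

Omitted value: no value.


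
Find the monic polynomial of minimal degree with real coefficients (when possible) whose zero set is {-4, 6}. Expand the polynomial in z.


The polynomial is p(z) = ∏_{α ∈ S} (z − α), where S = {-4, 6}.
Expanding the product yields: p(z) = z^2 -2·z -24.
The resulting polynomial has degree 2 and real coefficients as required.

p(z) = z^2 -2·z -24.


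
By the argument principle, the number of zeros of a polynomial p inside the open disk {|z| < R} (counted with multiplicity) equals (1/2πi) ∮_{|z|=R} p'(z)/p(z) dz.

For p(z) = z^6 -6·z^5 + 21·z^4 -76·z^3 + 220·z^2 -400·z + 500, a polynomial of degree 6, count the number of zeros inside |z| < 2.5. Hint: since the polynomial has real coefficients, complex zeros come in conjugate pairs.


The zeros of p are: (3 + 1i), (3 - 1i), (1 + 2i), (1 - 2i), (-1 + 3i), (-1 - 3i).
Their magnitudes are: 3.162, 3.162, 2.236, 2.236, 3.162, 3.162.
Zeros with |z| < R = 2.5: (1 + 2i), (1 - 2i).
Count = 2.
By the argument principle, (1/2πi) ∮_{|z|=R} p'(z)/p(z) dz equals exactly this count.

Number of zeros inside |z| < 2.5: 2.


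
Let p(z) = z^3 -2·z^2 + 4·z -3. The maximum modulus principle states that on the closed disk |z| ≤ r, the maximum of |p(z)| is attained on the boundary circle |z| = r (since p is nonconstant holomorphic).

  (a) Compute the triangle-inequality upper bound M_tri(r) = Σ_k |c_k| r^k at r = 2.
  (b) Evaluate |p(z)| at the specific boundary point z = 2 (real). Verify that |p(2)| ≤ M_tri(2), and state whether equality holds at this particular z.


Coefficients: c_0 = -3, c_1 = 4, c_2 = -2, c_3 = 1. Radius r = 2.
Part (a). Triangle bound: M_tri(r) = Σ_k |c_k| r^k
  = |-3|·2^0 + |4|·2^1 + |-2|·2^2 + |1|·2^3
  = 3 + 8 + 8 + 8 = 27.
This bounds M(r) := max_{|z|=r} |p(z)| from above; equality holds iff all terms c_k z^k can be made to align in phase at a single z on |z|=r.
Part (b). At z = 2 (real, on the circle |z| = r):
  p(2) = (-3)·2^0 + (4)·2^1 + (-2)·2^2 + (1)·2^3 = 5.
  |p(2)| = 5.
Check: |p(2)| = 5 ≤ 27 = M_tri(2). ✓ Equality does not hold at z = 2 (the coefficients have mixed signs, so the terms do not all align in phase there).

M_tri(2) = 27; |p(2)| = 5; equality at z=2: no.


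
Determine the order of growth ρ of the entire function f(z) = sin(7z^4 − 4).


Write sin(w) = (e^{iw} ± e^{−iw})/(2 or 2i), so |sin(w)| ≤ e^{|w|}. With w = 7z^4 − 4, |w| ≤ 7r^4 + 4 on |z|=r, giving M(r) ≤ e^{7r^4 + 4} and ρ ≤ 4. For the lower bound, choose z on |z|=r with 7z^4 purely imaginary of modulus 7r^4; then |sin(7z^4 − 4)| grows like e^{7r^4}/2, so ρ ≥ 4. Hence ρ = 4.
Therefore ρ = 4.

Order ρ = 4.


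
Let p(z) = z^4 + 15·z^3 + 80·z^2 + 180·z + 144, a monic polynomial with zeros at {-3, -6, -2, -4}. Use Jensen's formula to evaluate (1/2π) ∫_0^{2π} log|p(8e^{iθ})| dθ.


Zeros: -6, -4, -3, -2; r = 8.
Inside |z| < r: -6, -4, -3, -2. Outside (|z| ≥ r): ∅.
p(0) = 144, so log|p(0)| = log(144) = 4.9698.
Apply Jensen: I(r) = log|p(0)| + Σ_k log(r/|z_k|), summed over zeros inside |z| < r.
  log(r/|z_k|) for z_k = -3: log(8/3) = 0.9808
  log(r/|z_k|) for z_k = -6: log(8/6) = 0.2877
  log(r/|z_k|) for z_k = -2: log(8/2) = 1.3863
  log(r/|z_k|) for z_k = -4: log(8/4) = 0.6931
Sum over inside zeros: 3.3480.
I(r) = log|p(0)| + (inside sum) = 4.9698 + 3.3480 = 8.3178.
Closed form (all zeros inside, monic): I(r) = n·log(r) = 4·log(8) = 8.3178. ✓

I(r) ≈ 8.3178.


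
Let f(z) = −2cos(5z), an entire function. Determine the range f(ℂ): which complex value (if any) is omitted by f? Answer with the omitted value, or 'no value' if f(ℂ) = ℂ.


Little Picard bounds the complement of f(ℂ) to at most one point.
cos is entire and surjective onto ℂ: for every w ∈ ℂ, cos(ζ) = w has a solution ζ ∈ ℂ (e.g., via the complex inverse arccos). With ζ = 5z this gives z = ζ/(5). Then -2·cos(5z) takes every value in -2·ℂ = ℂ, and adding 0 is a bijection of ℂ. So f is surjective and omits no value. (Note: only on the real line is cos bounded by [−1, 1].)

Omitted value: no value.


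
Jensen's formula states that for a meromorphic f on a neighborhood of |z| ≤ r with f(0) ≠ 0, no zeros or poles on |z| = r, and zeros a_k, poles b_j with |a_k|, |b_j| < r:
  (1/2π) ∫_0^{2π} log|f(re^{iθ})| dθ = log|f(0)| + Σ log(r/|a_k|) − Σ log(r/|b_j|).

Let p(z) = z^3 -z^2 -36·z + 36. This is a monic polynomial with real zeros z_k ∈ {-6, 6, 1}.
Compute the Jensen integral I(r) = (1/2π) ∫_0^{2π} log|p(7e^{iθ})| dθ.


Zeros: -6, 1, 6; r = 7.
Inside |z| < r: -6, 1, 6. Outside (|z| ≥ r): ∅.
p(0) = 36, so log|p(0)| = log(36) = 3.5835.
Apply Jensen: I(r) = log|p(0)| + Σ_k log(r/|z_k|), summed over zeros inside |z| < r.
  log(r/|z_k|) for z_k = -6: log(7/6) = 0.1542
  log(r/|z_k|) for z_k = 6: log(7/6) = 0.1542
  log(r/|z_k|) for z_k = 1: log(7/1) = 1.9459
Sum over inside zeros: 2.2542.
I(r) = log|p(0)| + (inside sum) = 3.5835 + 2.2542 = 5.8377.
Closed form (all zeros inside, monic): I(r) = n·log(r) = 3·log(7) = 5.8377. ✓

I(r) ≈ 5.8377.


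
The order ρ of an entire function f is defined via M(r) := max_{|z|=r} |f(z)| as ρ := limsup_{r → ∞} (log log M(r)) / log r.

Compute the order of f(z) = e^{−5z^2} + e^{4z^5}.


Each summand is entire of order 2 and 5 respectively (as in the single-exponential case). The order of a sum is at most the max of the orders, so ρ ≤ 5. For the lower bound: on |z|=r choose arg z so that 4z^5 is real positive; then |e^{4z^5}| = e^{4r^5} while |e^{-5z^2}| ≤ e^{5r^2} = o(e^{4r^5}). So |f| ≥ e^{4r^5}(1 − o(1)) and ρ ≥ 5. Hence ρ = max(2, 5) = 5.
Therefore ρ = 5.

Order ρ = 5.


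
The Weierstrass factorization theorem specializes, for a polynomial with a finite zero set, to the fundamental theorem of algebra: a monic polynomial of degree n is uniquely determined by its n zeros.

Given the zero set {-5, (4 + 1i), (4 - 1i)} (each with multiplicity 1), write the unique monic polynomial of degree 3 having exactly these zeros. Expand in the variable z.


The polynomial is p(z) = ∏_{α ∈ S} (z − α), where S = {-5, (4 + 1i), (4 - 1i)}.
Expanding the product yields: p(z) = z^3 -3·z^2 -23·z + 85.
Note conjugate pairs combine to real quadratics: (z − (4+1i))(z − (4−1i)) = z² − 8z + 17.
The resulting polynomial has degree 3 and real coefficients as required.

p(z) = z^3 -3·z^2 -23·z + 85.
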